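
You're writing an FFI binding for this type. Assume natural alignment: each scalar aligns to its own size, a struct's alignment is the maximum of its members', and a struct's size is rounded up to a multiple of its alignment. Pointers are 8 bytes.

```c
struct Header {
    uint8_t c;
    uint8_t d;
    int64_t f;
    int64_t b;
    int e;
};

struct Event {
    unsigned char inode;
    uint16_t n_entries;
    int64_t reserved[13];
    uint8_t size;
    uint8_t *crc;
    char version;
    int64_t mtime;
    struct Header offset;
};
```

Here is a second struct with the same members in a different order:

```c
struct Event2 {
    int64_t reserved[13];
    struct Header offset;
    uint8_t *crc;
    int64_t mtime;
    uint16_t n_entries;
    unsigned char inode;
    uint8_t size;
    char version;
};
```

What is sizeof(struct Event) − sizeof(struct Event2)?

Header: @0: c [1B, align 1] → 1; @1: d [1B, align 1] → 2; +6 pad (align 8); @8: f [8B, align 8] → 16; @16: b [8B, align 8] → 24; @24: e [4B, align 4] → 28; +4 tail pad (align 8); size 32, align 8
@0: inode [1B, align 1] → 1
+1 pad (align 2)
@2: n_entries [2B, align 2] → 4
+4 pad (align 8)
@8: reserved [104B, align 8] → 112
@112: size [1B, align 1] → 113
+7 pad (align 8)
@120: crc [8B, align 8] → 128
@128: version [1B, align 1] → 129
+7 pad (align 8)
@136: mtime [8B, align 8] → 144
@144: offset [32B, align 8] → 176
size 176, align 8
— Event2 —
@0: reserved [104B, align 8] → 104
@104: offset [32B, align 8] → 136
@136: crc [8B, align 8] → 144
@144: mtime [8B, align 8] → 152
@152: n_entries [2B, align 2] → 154
@154: inode [1B, align 1] → 155
@155: size [1B, align 1] → 156
@156: version [1B, align 1] → 157
+3 tail pad (align 8)
size 160, align 8
176 − 160 = 16

16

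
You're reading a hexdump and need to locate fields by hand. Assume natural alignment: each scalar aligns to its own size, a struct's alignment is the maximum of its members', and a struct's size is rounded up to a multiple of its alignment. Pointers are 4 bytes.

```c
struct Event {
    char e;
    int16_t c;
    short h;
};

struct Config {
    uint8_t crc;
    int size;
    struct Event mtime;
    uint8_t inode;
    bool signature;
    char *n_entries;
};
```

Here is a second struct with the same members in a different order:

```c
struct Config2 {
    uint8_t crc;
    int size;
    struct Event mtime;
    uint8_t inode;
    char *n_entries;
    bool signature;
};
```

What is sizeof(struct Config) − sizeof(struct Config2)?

Event: 0..1  e  (1B, 1-aligned); 1..2  -- padding (1B); 2..4  c  (2B, 2-aligned); 4..6  h  (2B, 2-aligned); sizeof = 6, alignof = 2
0..1  crc  (1B, 1-aligned)
1..4  -- padding (3B)
4..8  size  (4B, 4-aligned)
8..14  mtime  (6B, 2-aligned)
14..15  inode  (1B, 1-aligned)
15..16  signature  (1B, 1-aligned)
16..20  n_entries  (4B, 4-aligned)
sizeof = 20, alignof = 4
— Config2 —
0..1  crc  (1B, 1-aligned)
1..4  -- padding (3B)
4..8  size  (4B, 4-aligned)
8..14  mtime  (6B, 2-aligned)
14..15  inode  (1B, 1-aligned)
15..16  -- padding (1B)
16..20  n_entries  (4B, 4-aligned)
20..21  signature  (1B, 1-aligned)
21..24  -- tail padding (3B)
sizeof = 24, alignof = 4
20 − 24 = -4

-4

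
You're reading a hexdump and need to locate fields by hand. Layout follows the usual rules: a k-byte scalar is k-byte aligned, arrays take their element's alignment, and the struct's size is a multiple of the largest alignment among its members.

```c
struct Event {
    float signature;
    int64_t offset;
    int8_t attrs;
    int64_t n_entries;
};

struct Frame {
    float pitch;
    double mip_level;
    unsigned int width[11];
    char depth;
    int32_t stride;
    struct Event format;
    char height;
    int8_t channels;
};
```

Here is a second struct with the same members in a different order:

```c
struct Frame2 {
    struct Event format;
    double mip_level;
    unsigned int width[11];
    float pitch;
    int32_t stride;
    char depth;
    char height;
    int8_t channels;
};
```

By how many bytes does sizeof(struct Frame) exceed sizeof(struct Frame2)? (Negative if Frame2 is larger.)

Event: signature at 0 (size 4, align 4) → ends 4; pad 4 to align 8 for offset; offset at 8 (size 8, align 8) → ends 16; attrs at 16 (size 1, align 1) → ends 17; pad 7 to align 8 for n_entries; n_entries at 24 (size 8, align 8) → ends 32; total 32 bytes, alignment 8
pitch at 0 (size 4, align 4) → ends 4
pad 4 to align 8 for mip_level
mip_level at 8 (size 8, align 8) → ends 16
width at 16 (size 44, align 4) → ends 60
depth at 60 (size 1, align 1) → ends 61
pad 3 to align 4 for stride
stride at 64 (size 4, align 4) → ends 68
pad 4 to align 8 for format
format at 72 (size 32, align 8) → ends 104
height at 104 (size 1, align 1) → ends 105
channels at 105 (size 1, align 1) → ends 106
tail pad 6 to reach multiple of 8
total 112 bytes, alignment 8
— Frame2 —
format at 0 (size 32, align 8) → ends 32
mip_level at 32 (size 8, align 8) → ends 40
width at 40 (size 44, align 4) → ends 84
pitch at 84 (size 4, align 4) → ends 88
stride at 88 (size 4, align 4) → ends 92
depth at 92 (size 1, align 1) → ends 93
height at 93 (size 1, align 1) → ends 94
channels at 94 (size 1, align 1) → ends 95
tail pad 1 to reach multiple of 8
total 96 bytes, alignment 8
112 − 96 = 16

16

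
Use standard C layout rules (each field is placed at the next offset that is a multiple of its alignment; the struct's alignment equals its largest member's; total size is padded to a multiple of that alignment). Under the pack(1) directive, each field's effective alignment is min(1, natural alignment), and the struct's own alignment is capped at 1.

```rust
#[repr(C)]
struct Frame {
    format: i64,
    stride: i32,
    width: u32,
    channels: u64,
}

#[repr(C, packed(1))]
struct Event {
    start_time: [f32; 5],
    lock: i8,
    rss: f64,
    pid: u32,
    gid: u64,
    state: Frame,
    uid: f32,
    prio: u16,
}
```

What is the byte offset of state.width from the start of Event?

53

Frame: 0..8  format  (8B, 8-aligned); 8..12  stride  (4B, 4-aligned); 12..16  width  (4B, 4-aligned); 16..24  channels  (8B, 8-aligned); sizeof = 24, alignof = 8
0..20  start_time  (20B, 1-aligned)
20..21  lock  (1B, 1-aligned)
21..29  rss  (8B, 1-aligned)
29..33  pid  (4B, 1-aligned)
33..41  gid  (8B, 1-aligned)
41..65  state  (24B, 1-aligned)
within Frame: width at 12
41 + 12 = 53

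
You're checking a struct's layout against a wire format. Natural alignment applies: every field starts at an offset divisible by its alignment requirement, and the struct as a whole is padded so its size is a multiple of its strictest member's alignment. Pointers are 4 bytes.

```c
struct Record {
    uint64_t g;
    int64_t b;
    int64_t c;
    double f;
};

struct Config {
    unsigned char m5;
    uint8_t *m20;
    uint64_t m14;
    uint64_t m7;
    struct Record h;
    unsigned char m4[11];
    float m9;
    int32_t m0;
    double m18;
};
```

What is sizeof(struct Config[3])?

Record: g at 0 (size 8, align 8) → ends 8; b at 8 (size 8, align 8) → ends 16; c at 16 (size 8, align 8) → ends 24; f at 24 (size 8, align 8) → ends 32; total 32 bytes, alignment 8
m5 at 0 (size 1, align 1) → ends 1
pad 3 to align 4 for m20
m20 at 4 (size 4, align 4) → ends 8
m14 at 8 (size 8, align 8) → ends 16
m7 at 16 (size 8, align 8) → ends 24
h at 24 (size 32, align 8) → ends 56
m4 at 56 (size 11, align 1) → ends 67
pad 1 to align 4 for m9
m9 at 68 (size 4, align 4) → ends 72
m0 at 72 (size 4, align 4) → ends 76
pad 4 to align 8 for m18
m18 at 80 (size 8, align 8) → ends 88
total 88 bytes, alignment 8
array of 3: 3 × 88 = 264

264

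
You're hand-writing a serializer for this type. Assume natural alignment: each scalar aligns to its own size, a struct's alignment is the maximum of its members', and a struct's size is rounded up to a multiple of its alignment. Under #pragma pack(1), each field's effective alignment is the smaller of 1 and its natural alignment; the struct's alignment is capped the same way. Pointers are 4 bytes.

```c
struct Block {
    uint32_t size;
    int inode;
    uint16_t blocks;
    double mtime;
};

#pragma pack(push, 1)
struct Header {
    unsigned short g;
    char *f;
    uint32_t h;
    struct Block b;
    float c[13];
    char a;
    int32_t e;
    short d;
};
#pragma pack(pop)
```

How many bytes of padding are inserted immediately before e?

Block: 0..4  size  (4B, 4-aligned); 4..8  inode  (4B, 4-aligned); 8..10  blocks  (2B, 2-aligned); 10..16  -- padding (6B); 16..24  mtime  (8B, 8-aligned); sizeof = 24, alignof = 8
0..2  g  (2B, 1-aligned)
2..6  f  (4B, 1-aligned)
6..10  h  (4B, 1-aligned)
10..34  b  (24B, 1-aligned)
34..86  c  (52B, 1-aligned)
86..87  a  (1B, 1-aligned)
87..91  e  (4B, 1-aligned)

0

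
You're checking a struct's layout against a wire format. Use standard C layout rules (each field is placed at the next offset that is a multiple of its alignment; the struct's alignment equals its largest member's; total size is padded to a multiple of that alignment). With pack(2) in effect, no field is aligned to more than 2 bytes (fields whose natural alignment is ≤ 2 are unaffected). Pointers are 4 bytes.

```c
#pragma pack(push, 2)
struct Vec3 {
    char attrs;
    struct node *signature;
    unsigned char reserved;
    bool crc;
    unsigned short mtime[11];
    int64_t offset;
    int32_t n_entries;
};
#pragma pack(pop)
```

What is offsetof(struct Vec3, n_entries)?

38

0..1  attrs  (1B, 1-aligned)
1..2  -- padding (1B)
2..6  signature  (4B, 2-aligned)
6..7  reserved  (1B, 1-aligned)
7..8  crc  (1B, 1-aligned)
8..30  mtime  (22B, 2-aligned)
30..38  offset  (8B, 2-aligned)
38..42  n_entries  (4B, 2-aligned)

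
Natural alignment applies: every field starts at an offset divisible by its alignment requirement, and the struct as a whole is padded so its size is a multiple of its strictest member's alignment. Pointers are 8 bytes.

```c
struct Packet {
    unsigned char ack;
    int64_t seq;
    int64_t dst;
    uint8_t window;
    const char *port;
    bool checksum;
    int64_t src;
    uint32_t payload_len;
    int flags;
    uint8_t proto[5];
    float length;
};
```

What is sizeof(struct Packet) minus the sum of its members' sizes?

28

ack at 0 (size 1, align 1) → ends 1
pad 7 to align 8 for seq
seq at 8 (size 8, align 8) → ends 16
dst at 16 (size 8, align 8) → ends 24
window at 24 (size 1, align 1) → ends 25
pad 7 to align 8 for port
port at 32 (size 8, align 8) → ends 40
checksum at 40 (size 1, align 1) → ends 41
pad 7 to align 8 for src
src at 48 (size 8, align 8) → ends 56
payload_len at 56 (size 4, align 4) → ends 60
flags at 60 (size 4, align 4) → ends 64
proto at 64 (size 5, align 1) → ends 69
pad 3 to align 4 for length
length at 72 (size 4, align 4) → ends 76
tail pad 4 to reach multiple of 8
total 80 bytes, alignment 8
data bytes 52, size 80 → padding 28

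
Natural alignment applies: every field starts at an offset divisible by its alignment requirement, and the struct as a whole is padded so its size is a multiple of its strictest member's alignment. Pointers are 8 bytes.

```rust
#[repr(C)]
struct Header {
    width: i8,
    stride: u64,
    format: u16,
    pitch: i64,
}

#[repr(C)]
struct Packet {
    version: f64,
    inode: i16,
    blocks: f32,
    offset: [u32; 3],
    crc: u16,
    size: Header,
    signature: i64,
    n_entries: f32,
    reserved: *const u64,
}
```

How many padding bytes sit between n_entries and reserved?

4

Header: width at 0 (size 1, align 1) → ends 1; pad 7 to align 8 for stride; stride at 8 (size 8, align 8) → ends 16; format at 16 (size 2, align 2) → ends 18; pad 6 to align 8 for pitch; pitch at 24 (size 8, align 8) → ends 32; total 32 bytes, alignment 8
version at 0 (size 8, align 8) → ends 8
inode at 8 (size 2, align 2) → ends 10
pad 2 to align 4 for blocks
blocks at 12 (size 4, align 4) → ends 16
offset at 16 (size 12, align 4) → ends 28
crc at 28 (size 2, align 2) → ends 30
pad 2 to align 8 for size
size at 32 (size 32, align 8) → ends 64
signature at 64 (size 8, align 8) → ends 72
n_entries at 72 (size 4, align 4) → ends 76
pad 4 to align 8 for reserved
reserved at 80 (size 8, align 8) → ends 88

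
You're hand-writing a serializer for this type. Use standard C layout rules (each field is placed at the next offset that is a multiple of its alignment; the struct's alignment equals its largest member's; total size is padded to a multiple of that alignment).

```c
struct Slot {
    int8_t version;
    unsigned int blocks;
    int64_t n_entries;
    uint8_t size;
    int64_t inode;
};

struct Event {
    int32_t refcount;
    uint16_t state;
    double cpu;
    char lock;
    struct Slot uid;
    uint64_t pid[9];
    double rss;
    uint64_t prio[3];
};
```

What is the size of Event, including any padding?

160

Slot: 0..1  version  (1B, 1-aligned); 1..4  -- padding (3B); 4..8  blocks  (4B, 4-aligned); 8..16  n_entries  (8B, 8-aligned); 16..17  size  (1B, 1-aligned); 17..24  -- padding (7B); 24..32  inode  (8B, 8-aligned); sizeof = 32, alignof = 8
0..4  refcount  (4B, 4-aligned)
4..6  state  (2B, 2-aligned)
6..8  -- padding (2B)
8..16  cpu  (8B, 8-aligned)
16..17  lock  (1B, 1-aligned)
17..24  -- padding (7B)
24..56  uid  (32B, 8-aligned)
56..128  pid  (72B, 8-aligned)
128..136  rss  (8B, 8-aligned)
136..160  prio  (24B, 8-aligned)
sizeof = 160, alignof = 8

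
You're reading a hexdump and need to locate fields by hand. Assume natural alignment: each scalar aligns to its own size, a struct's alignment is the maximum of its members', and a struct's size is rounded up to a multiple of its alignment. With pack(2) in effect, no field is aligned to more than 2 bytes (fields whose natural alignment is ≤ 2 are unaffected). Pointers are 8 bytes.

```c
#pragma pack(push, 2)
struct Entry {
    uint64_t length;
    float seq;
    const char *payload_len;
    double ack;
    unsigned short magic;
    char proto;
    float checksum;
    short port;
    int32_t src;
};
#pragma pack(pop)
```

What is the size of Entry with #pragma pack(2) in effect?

@0: length [8B, align 2] → 8
@8: seq [4B, align 2] → 12
@12: payload_len [8B, align 2] → 20
@20: ack [8B, align 2] → 28
@28: magic [2B, align 2] → 30
@30: proto [1B, align 1] → 31
+1 pad (align 2)
@32: checksum [4B, align 2] → 36
@36: port [2B, align 2] → 38
@38: src [4B, align 2] → 42
size 42, align 2

42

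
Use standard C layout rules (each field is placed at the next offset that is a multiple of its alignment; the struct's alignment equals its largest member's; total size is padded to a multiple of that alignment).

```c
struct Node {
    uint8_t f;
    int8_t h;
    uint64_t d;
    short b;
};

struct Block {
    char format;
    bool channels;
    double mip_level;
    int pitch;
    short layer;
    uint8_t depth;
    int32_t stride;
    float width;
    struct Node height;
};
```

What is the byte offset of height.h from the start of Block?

33

Node: @0: f [1B, align 1] → 1; @1: h [1B, align 1] → 2; +6 pad (align 8); @8: d [8B, align 8] → 16; @16: b [2B, align 2] → 18; +6 tail pad (align 8); size 24, align 8
@0: format [1B, align 1] → 1
@1: channels [1B, align 1] → 2
+6 pad (align 8)
@8: mip_level [8B, align 8] → 16
@16: pitch [4B, align 4] → 20
@20: layer [2B, align 2] → 22
@22: depth [1B, align 1] → 23
+1 pad (align 4)
@24: stride [4B, align 4] → 28
@28: width [4B, align 4] → 32
@32: height [24B, align 8] → 56
within Node: h at 1
32 + 1 = 33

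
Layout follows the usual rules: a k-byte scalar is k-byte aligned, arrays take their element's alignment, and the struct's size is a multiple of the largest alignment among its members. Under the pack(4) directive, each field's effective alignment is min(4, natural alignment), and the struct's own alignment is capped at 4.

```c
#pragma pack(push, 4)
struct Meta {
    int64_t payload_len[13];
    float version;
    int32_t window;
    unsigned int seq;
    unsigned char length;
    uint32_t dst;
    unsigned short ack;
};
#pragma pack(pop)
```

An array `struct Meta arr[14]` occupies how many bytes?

0..104  payload_len  (104B, 4-aligned)
104..108  version  (4B, 4-aligned)
108..112  window  (4B, 4-aligned)
112..116  seq  (4B, 4-aligned)
116..117  length  (1B, 1-aligned)
117..120  -- padding (3B)
120..124  dst  (4B, 4-aligned)
124..126  ack  (2B, 2-aligned)
126..128  -- tail padding (2B)
sizeof = 128, alignof = 4
array of 14: 14 × 128 = 1792

1792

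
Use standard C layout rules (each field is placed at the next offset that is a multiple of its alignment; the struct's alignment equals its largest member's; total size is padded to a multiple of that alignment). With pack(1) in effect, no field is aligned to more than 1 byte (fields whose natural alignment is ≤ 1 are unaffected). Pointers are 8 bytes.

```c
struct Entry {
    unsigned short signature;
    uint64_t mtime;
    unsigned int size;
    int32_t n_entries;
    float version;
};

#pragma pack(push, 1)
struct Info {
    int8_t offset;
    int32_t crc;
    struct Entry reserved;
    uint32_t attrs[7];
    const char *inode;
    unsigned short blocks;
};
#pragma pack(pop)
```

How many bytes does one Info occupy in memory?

Entry: signature at 0 (size 2, align 2) → ends 2; pad 6 to align 8 for mtime; mtime at 8 (size 8, align 8) → ends 16; size at 16 (size 4, align 4) → ends 20; n_entries at 20 (size 4, align 4) → ends 24; version at 24 (size 4, align 4) → ends 28; tail pad 4 to reach multiple of 8; total 32 bytes, alignment 8
offset at 0 (size 1, align 1) → ends 1
crc at 1 (size 4, align 1) → ends 5
reserved at 5 (size 32, align 1) → ends 37
attrs at 37 (size 28, align 1) → ends 65
inode at 65 (size 8, align 1) → ends 73
blocks at 73 (size 2, align 1) → ends 75
total 75 bytes, alignment 1

75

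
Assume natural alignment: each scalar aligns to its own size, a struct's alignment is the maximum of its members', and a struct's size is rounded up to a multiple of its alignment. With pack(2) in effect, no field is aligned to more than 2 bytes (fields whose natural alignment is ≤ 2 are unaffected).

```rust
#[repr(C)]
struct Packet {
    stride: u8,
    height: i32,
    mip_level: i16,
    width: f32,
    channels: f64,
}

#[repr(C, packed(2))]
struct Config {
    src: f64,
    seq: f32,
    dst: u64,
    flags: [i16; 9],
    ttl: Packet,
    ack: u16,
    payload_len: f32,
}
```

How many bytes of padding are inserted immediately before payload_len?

Packet: @0: stride [1B, align 1] → 1; +3 pad (align 4); @4: height [4B, align 4] → 8; @8: mip_level [2B, align 2] → 10; +2 pad (align 4); @12: width [4B, align 4] → 16; @16: channels [8B, align 8] → 24; size 24, align 8
@0: src [8B, align 2] → 8
@8: seq [4B, align 2] → 12
@12: dst [8B, align 2] → 20
@20: flags [18B, align 2] → 38
@38: ttl [24B, align 2] → 62
@62: ack [2B, align 2] → 64
@64: payload_len [4B, align 2] → 68

0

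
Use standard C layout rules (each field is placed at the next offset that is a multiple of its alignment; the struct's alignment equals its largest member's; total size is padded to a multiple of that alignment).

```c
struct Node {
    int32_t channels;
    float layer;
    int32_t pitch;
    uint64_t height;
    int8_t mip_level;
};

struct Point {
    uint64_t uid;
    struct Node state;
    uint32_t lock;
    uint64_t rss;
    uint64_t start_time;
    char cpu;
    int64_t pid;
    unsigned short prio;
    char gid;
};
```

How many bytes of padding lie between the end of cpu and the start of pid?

Node: 0..4  channels  (4B, 4-aligned); 4..8  layer  (4B, 4-aligned); 8..12  pitch  (4B, 4-aligned); 12..16  -- padding (4B); 16..24  height  (8B, 8-aligned); 24..25  mip_level  (1B, 1-aligned); 25..32  -- tail padding (7B); sizeof = 32, alignof = 8
0..8  uid  (8B, 8-aligned)
8..40  state  (32B, 8-aligned)
40..44  lock  (4B, 4-aligned)
44..48  -- padding (4B)
48..56  rss  (8B, 8-aligned)
56..64  start_time  (8B, 8-aligned)
64..65  cpu  (1B, 1-aligned)
65..72  -- padding (7B)
72..80  pid  (8B, 8-aligned)

7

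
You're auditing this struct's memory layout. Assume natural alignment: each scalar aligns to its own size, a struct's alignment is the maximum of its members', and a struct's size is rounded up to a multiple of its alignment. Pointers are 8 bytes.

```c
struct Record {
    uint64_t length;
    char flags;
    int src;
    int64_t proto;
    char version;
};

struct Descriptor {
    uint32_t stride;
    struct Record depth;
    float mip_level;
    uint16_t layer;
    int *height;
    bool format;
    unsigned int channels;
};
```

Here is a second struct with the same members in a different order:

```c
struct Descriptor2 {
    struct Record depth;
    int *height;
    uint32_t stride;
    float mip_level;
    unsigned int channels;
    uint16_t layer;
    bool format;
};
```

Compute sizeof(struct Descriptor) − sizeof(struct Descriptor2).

8

Record: 0..8  length  (8B, 8-aligned); 8..9  flags  (1B, 1-aligned); 9..12  -- padding (3B); 12..16  src  (4B, 4-aligned); 16..24  proto  (8B, 8-aligned); 24..25  version  (1B, 1-aligned); 25..32  -- tail padding (7B); sizeof = 32, alignof = 8
0..4  stride  (4B, 4-aligned)
4..8  -- padding (4B)
8..40  depth  (32B, 8-aligned)
40..44  mip_level  (4B, 4-aligned)
44..46  layer  (2B, 2-aligned)
46..48  -- padding (2B)
48..56  height  (8B, 8-aligned)
56..57  format  (1B, 1-aligned)
57..60  -- padding (3B)
60..64  channels  (4B, 4-aligned)
sizeof = 64, alignof = 8
— Descriptor2 —
0..32  depth  (32B, 8-aligned)
32..40  height  (8B, 8-aligned)
40..44  stride  (4B, 4-aligned)
44..48  mip_level  (4B, 4-aligned)
48..52  channels  (4B, 4-aligned)
52..54  layer  (2B, 2-aligned)
54..55  format  (1B, 1-aligned)
55..56  -- tail padding (1B)
sizeof = 56, alignof = 8
64 − 56 = 8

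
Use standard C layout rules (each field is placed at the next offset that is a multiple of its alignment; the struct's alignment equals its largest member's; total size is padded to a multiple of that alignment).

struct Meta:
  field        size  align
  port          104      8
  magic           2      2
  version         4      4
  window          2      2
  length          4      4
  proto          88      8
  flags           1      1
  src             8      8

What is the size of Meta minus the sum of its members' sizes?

port at 0 (size 104, align 8) → ends 104
magic at 104 (size 2, align 2) → ends 106
pad 2 to align 4 for version
version at 108 (size 4, align 4) → ends 112
window at 112 (size 2, align 2) → ends 114
pad 2 to align 4 for length
length at 116 (size 4, align 4) → ends 120
proto at 120 (size 88, align 8) → ends 208
flags at 208 (size 1, align 1) → ends 209
pad 7 to align 8 for src
src at 216 (size 8, align 8) → ends 224
total 224 bytes, alignment 8
data bytes 213, size 224 → padding 11

11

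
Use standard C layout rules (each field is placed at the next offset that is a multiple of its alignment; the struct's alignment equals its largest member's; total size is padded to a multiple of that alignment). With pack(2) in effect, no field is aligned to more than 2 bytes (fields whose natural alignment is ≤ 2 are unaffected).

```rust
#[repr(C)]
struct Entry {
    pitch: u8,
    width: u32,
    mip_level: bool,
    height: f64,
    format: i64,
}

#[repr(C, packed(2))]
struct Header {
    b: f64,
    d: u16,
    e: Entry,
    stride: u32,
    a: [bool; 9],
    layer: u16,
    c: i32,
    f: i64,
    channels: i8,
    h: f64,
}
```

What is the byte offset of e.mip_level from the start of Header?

18

Entry: 0..1  pitch  (1B, 1-aligned); 1..4  -- padding (3B); 4..8  width  (4B, 4-aligned); 8..9  mip_level  (1B, 1-aligned); 9..16  -- padding (7B); 16..24  height  (8B, 8-aligned); 24..32  format  (8B, 8-aligned); sizeof = 32, alignof = 8
0..8  b  (8B, 2-aligned)
8..10  d  (2B, 2-aligned)
10..42  e  (32B, 2-aligned)
within Entry: mip_level at 8
10 + 8 = 18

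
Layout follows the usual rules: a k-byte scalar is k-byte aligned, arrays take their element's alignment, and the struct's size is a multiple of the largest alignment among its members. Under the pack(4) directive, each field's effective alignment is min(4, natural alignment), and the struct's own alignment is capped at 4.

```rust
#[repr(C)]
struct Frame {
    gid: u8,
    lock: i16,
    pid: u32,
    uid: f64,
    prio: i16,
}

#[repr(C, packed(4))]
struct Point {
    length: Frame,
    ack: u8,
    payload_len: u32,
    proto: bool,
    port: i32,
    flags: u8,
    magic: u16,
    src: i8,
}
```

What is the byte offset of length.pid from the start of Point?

Frame: 0..1  gid  (1B, 1-aligned); 1..2  -- padding (1B); 2..4  lock  (2B, 2-aligned); 4..8  pid  (4B, 4-aligned); 8..16  uid  (8B, 8-aligned); 16..18  prio  (2B, 2-aligned); 18..24  -- tail padding (6B); sizeof = 24, alignof = 8
0..24  length  (24B, 4-aligned)
within Frame: pid at 4
0 + 4 = 4

4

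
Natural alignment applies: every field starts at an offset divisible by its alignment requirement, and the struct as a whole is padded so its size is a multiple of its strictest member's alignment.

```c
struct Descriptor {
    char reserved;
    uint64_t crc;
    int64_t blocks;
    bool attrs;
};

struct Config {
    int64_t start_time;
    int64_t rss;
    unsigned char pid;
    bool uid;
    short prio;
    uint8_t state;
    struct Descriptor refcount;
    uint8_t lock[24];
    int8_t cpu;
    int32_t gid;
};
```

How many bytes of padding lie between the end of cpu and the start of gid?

3

Descriptor: reserved at 0 (size 1, align 1) → ends 1; pad 7 to align 8 for crc; crc at 8 (size 8, align 8) → ends 16; blocks at 16 (size 8, align 8) → ends 24; attrs at 24 (size 1, align 1) → ends 25; tail pad 7 to reach multiple of 8; total 32 bytes, alignment 8
start_time at 0 (size 8, align 8) → ends 8
rss at 8 (size 8, align 8) → ends 16
pid at 16 (size 1, align 1) → ends 17
uid at 17 (size 1, align 1) → ends 18
prio at 18 (size 2, align 2) → ends 20
state at 20 (size 1, align 1) → ends 21
pad 3 to align 8 for refcount
refcount at 24 (size 32, align 8) → ends 56
lock at 56 (size 24, align 1) → ends 80
cpu at 80 (size 1, align 1) → ends 81
pad 3 to align 4 for gid
gid at 84 (size 4, align 4) → ends 88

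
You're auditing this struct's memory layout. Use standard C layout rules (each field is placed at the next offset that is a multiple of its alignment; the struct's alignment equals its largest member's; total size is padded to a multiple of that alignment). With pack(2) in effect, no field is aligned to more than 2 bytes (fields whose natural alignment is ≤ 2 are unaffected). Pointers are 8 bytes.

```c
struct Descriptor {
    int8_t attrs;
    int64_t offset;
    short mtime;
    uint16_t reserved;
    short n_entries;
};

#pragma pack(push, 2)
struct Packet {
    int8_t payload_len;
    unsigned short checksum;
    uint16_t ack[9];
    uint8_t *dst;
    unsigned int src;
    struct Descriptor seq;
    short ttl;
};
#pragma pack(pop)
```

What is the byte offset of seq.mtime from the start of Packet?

50

Descriptor: attrs at 0 (size 1, align 1) → ends 1; pad 7 to align 8 for offset; offset at 8 (size 8, align 8) → ends 16; mtime at 16 (size 2, align 2) → ends 18; reserved at 18 (size 2, align 2) → ends 20; n_entries at 20 (size 2, align 2) → ends 22; tail pad 2 to reach multiple of 8; total 24 bytes, alignment 8
payload_len at 0 (size 1, align 1) → ends 1
pad 1 to align 2 for checksum
checksum at 2 (size 2, align 2) → ends 4
ack at 4 (size 18, align 2) → ends 22
dst at 22 (size 8, align 2) → ends 30
src at 30 (size 4, align 2) → ends 34
seq at 34 (size 24, align 2) → ends 58
within Descriptor: mtime at 16
34 + 16 = 50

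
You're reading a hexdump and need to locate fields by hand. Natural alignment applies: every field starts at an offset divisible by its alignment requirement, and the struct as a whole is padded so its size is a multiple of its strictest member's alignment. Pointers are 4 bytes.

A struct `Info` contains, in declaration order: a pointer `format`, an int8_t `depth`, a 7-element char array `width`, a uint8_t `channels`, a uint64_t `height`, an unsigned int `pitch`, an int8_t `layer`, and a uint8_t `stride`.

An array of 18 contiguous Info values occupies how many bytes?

576

0..4  format  (4B, 4-aligned)
4..5  depth  (1B, 1-aligned)
5..12  width  (7B, 1-aligned)
12..13  channels  (1B, 1-aligned)
13..16  -- padding (3B)
16..24  height  (8B, 8-aligned)
24..28  pitch  (4B, 4-aligned)
28..29  layer  (1B, 1-aligned)
29..30  stride  (1B, 1-aligned)
30..32  -- tail padding (2B)
sizeof = 32, alignof = 8
array of 18: 18 × 32 = 576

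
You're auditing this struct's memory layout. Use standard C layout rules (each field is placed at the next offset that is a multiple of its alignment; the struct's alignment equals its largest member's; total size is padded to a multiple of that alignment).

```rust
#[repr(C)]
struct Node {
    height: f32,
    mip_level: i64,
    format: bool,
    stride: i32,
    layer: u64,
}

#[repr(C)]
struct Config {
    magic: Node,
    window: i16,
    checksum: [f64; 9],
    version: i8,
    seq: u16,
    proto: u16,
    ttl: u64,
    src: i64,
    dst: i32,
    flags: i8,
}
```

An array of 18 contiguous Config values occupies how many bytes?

Node: @0: height [4B, align 4] → 4; +4 pad (align 8); @8: mip_level [8B, align 8] → 16; @16: format [1B, align 1] → 17; +3 pad (align 4); @20: stride [4B, align 4] → 24; @24: layer [8B, align 8] → 32; size 32, align 8
@0: magic [32B, align 8] → 32
@32: window [2B, align 2] → 34
+6 pad (align 8)
@40: checksum [72B, align 8] → 112
@112: version [1B, align 1] → 113
+1 pad (align 2)
@114: seq [2B, align 2] → 116
@116: proto [2B, align 2] → 118
+2 pad (align 8)
@120: ttl [8B, align 8] → 128
@128: src [8B, align 8] → 136
@136: dst [4B, align 4] → 140
@140: flags [1B, align 1] → 141
+3 tail pad (align 8)
size 144, align 8
array of 18: 18 × 144 = 2592

2592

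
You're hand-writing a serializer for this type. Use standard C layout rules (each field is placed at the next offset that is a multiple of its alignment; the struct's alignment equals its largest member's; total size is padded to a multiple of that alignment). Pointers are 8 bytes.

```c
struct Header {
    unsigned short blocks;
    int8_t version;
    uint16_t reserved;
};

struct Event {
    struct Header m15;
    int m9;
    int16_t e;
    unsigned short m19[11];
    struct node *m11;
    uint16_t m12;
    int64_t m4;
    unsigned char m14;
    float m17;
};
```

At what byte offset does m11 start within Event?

Header: blocks at 0 (size 2, align 2) → ends 2; version at 2 (size 1, align 1) → ends 3; pad 1 to align 2 for reserved; reserved at 4 (size 2, align 2) → ends 6; total 6 bytes, alignment 2
m15 at 0 (size 6, align 2) → ends 6
pad 2 to align 4 for m9
m9 at 8 (size 4, align 4) → ends 12
e at 12 (size 2, align 2) → ends 14
m19 at 14 (size 22, align 2) → ends 36
pad 4 to align 8 for m11
m11 at 40 (size 8, align 8) → ends 48

40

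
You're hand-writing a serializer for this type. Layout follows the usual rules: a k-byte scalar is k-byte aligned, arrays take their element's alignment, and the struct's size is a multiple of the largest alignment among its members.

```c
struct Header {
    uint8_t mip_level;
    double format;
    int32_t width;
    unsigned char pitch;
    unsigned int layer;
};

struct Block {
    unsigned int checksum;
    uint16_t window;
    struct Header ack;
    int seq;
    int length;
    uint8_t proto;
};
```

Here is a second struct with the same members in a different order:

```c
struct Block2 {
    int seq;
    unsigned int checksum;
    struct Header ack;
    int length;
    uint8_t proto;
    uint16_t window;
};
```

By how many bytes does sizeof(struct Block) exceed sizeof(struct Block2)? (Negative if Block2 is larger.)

Header: mip_level at 0 (size 1, align 1) → ends 1; pad 7 to align 8 for format; format at 8 (size 8, align 8) → ends 16; width at 16 (size 4, align 4) → ends 20; pitch at 20 (size 1, align 1) → ends 21; pad 3 to align 4 for layer; layer at 24 (size 4, align 4) → ends 28; tail pad 4 to reach multiple of 8; total 32 bytes, alignment 8
checksum at 0 (size 4, align 4) → ends 4
window at 4 (size 2, align 2) → ends 6
pad 2 to align 8 for ack
ack at 8 (size 32, align 8) → ends 40
seq at 40 (size 4, align 4) → ends 44
length at 44 (size 4, align 4) → ends 48
proto at 48 (size 1, align 1) → ends 49
tail pad 7 to reach multiple of 8
total 56 bytes, alignment 8
— Block2 —
seq at 0 (size 4, align 4) → ends 4
checksum at 4 (size 4, align 4) → ends 8
ack at 8 (size 32, align 8) → ends 40
length at 40 (size 4, align 4) → ends 44
proto at 44 (size 1, align 1) → ends 45
pad 1 to align 2 for window
window at 46 (size 2, align 2) → ends 48
total 48 bytes, alignment 8
56 − 48 = 8

8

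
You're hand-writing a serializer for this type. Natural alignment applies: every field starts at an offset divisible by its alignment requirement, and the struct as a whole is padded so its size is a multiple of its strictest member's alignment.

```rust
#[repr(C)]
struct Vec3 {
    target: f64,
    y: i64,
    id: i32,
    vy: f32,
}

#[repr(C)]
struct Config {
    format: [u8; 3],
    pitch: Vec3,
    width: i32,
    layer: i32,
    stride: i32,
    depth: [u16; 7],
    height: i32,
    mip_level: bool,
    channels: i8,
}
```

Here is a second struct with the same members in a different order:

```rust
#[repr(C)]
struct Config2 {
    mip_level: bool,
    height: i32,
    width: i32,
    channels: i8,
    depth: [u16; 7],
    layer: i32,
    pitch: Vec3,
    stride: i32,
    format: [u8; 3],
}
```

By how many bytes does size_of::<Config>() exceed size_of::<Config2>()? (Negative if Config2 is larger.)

8

Vec3: @0: target [8B, align 8] → 8; @8: y [8B, align 8] → 16; @16: id [4B, align 4] → 20; @20: vy [4B, align 4] → 24; size 24, align 8
@0: format [3B, align 1] → 3
+5 pad (align 8)
@8: pitch [24B, align 8] → 32
@32: width [4B, align 4] → 36
@36: layer [4B, align 4] → 40
@40: stride [4B, align 4] → 44
@44: depth [14B, align 2] → 58
+2 pad (align 4)
@60: height [4B, align 4] → 64
@64: mip_level [1B, align 1] → 65
@65: channels [1B, align 1] → 66
+6 tail pad (align 8)
size 72, align 8
— Config2 —
@0: mip_level [1B, align 1] → 1
+3 pad (align 4)
@4: height [4B, align 4] → 8
@8: width [4B, align 4] → 12
@12: channels [1B, align 1] → 13
+1 pad (align 2)
@14: depth [14B, align 2] → 28
@28: layer [4B, align 4] → 32
@32: pitch [24B, align 8] → 56
@56: stride [4B, align 4] → 60
@60: format [3B, align 1] → 63
+1 tail pad (align 8)
size 64, align 8
72 − 64 = 8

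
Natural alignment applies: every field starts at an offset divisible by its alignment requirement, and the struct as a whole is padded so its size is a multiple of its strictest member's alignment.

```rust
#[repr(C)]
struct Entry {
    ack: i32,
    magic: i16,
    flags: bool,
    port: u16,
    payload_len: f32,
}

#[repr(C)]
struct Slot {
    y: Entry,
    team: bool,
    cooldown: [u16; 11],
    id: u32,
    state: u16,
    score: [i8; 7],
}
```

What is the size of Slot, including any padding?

56 bytes

Entry: ack at 0 (size 4, align 4) → ends 4; magic at 4 (size 2, align 2) → ends 6; flags at 6 (size 1, align 1) → ends 7; pad 1 to align 2 for port; port at 8 (size 2, align 2) → ends 10; pad 2 to align 4 for payload_len; payload_len at 12 (size 4, align 4) → ends 16; total 16 bytes, alignment 4
y at 0 (size 16, align 4) → ends 16
team at 16 (size 1, align 1) → ends 17
pad 1 to align 2 for cooldown
cooldown at 18 (size 22, align 2) → ends 40
id at 40 (size 4, align 4) → ends 44
state at 44 (size 2, align 2) → ends 46
score at 46 (size 7, align 1) → ends 53
tail pad 3 to reach multiple of 4
total 56 bytes, alignment 4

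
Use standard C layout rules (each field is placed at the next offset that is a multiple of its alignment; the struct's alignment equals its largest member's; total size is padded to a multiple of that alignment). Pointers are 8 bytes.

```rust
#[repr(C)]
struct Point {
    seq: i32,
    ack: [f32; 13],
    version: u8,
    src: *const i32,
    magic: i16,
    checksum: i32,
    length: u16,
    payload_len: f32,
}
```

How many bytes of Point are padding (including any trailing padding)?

seq at 0 (size 4, align 4) → ends 4
ack at 4 (size 52, align 4) → ends 56
version at 56 (size 1, align 1) → ends 57
pad 7 to align 8 for src
src at 64 (size 8, align 8) → ends 72
magic at 72 (size 2, align 2) → ends 74
pad 2 to align 4 for checksum
checksum at 76 (size 4, align 4) → ends 80
length at 80 (size 2, align 2) → ends 82
pad 2 to align 4 for payload_len
payload_len at 84 (size 4, align 4) → ends 88
total 88 bytes, alignment 8
data bytes 77, size 88 → padding 11

11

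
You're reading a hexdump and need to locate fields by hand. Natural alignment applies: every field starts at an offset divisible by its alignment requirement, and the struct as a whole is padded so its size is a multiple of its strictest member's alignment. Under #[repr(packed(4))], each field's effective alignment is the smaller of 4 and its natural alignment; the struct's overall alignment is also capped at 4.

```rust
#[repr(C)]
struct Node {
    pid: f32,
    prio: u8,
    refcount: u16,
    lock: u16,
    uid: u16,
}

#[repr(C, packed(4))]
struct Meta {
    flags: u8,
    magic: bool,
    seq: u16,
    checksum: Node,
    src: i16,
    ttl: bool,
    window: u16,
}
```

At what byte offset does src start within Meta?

Node: 0..4  pid  (4B, 4-aligned); 4..5  prio  (1B, 1-aligned); 5..6  -- padding (1B); 6..8  refcount  (2B, 2-aligned); 8..10  lock  (2B, 2-aligned); 10..12  uid  (2B, 2-aligned); sizeof = 12, alignof = 4
0..1  flags  (1B, 1-aligned)
1..2  magic  (1B, 1-aligned)
2..4  seq  (2B, 2-aligned)
4..16  checksum  (12B, 4-aligned)
16..18  src  (2B, 2-aligned)

16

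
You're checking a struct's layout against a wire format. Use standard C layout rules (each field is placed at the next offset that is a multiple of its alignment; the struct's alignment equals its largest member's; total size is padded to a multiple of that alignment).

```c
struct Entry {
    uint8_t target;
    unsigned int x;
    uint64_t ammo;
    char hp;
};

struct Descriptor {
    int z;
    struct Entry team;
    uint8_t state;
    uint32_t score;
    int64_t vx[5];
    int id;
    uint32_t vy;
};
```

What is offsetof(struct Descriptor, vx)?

40

Entry: 0..1  target  (1B, 1-aligned); 1..4  -- padding (3B); 4..8  x  (4B, 4-aligned); 8..16  ammo  (8B, 8-aligned); 16..17  hp  (1B, 1-aligned); 17..24  -- tail padding (7B); sizeof = 24, alignof = 8
0..4  z  (4B, 4-aligned)
4..8  -- padding (4B)
8..32  team  (24B, 8-aligned)
32..33  state  (1B, 1-aligned)
33..36  -- padding (3B)
36..40  score  (4B, 4-aligned)
40..80  vx  (40B, 8-aligned)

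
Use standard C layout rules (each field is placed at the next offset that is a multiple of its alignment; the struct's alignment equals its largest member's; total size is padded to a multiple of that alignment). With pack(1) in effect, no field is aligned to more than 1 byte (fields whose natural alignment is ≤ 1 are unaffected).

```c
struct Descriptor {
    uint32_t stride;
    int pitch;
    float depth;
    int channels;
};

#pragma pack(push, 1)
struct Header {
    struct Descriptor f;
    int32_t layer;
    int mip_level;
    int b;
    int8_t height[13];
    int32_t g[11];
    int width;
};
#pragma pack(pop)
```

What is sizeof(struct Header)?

89 bytes

Descriptor: @0: stride [4B, align 4] → 4; @4: pitch [4B, align 4] → 8; @8: depth [4B, align 4] → 12; @12: channels [4B, align 4] → 16; size 16, align 4
@0: f [16B, align 1] → 16
@16: layer [4B, align 1] → 20
@20: mip_level [4B, align 1] → 24
@24: b [4B, align 1] → 28
@28: height [13B, align 1] → 41
@41: g [44B, align 1] → 85
@85: width [4B, align 1] → 89
size 89, align 1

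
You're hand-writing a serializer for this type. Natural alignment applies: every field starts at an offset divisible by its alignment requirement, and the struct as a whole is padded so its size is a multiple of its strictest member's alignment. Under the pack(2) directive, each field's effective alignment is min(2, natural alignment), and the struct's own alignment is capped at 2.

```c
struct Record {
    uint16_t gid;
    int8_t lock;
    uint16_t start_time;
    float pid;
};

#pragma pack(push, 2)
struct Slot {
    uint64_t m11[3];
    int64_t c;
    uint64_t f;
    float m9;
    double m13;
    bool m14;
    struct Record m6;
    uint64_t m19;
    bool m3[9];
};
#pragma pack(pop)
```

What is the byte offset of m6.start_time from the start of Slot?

58

Record: gid at 0 (size 2, align 2) → ends 2; lock at 2 (size 1, align 1) → ends 3; pad 1 to align 2 for start_time; start_time at 4 (size 2, align 2) → ends 6; pad 2 to align 4 for pid; pid at 8 (size 4, align 4) → ends 12; total 12 bytes, alignment 4
m11 at 0 (size 24, align 2) → ends 24
c at 24 (size 8, align 2) → ends 32
f at 32 (size 8, align 2) → ends 40
m9 at 40 (size 4, align 2) → ends 44
m13 at 44 (size 8, align 2) → ends 52
m14 at 52 (size 1, align 1) → ends 53
pad 1 to align 2 for m6
m6 at 54 (size 12, align 2) → ends 66
within Record: start_time at 4
54 + 4 = 58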